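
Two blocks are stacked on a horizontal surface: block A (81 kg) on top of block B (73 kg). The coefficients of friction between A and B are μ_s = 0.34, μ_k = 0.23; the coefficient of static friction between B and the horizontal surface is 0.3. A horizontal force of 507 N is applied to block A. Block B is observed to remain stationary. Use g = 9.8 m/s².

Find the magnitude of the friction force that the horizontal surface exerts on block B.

f ≈ 183 N

Normal force at the A–B interface: N₁ = m_A g = 793.8 N.
Maximum static friction on A from B: μ_s N₁ = 0.34×793.8 = 269.9 N.
Since P = 507 N > 269.9 N, A slides on B; the A–B friction is kinetic: f₁ = μ_k N₁ = 0.23×793.8 = 183 N.
By Newton's third law B feels 183 N forward from A. With B stationary, the floor's static friction on B balances it: f₂ = 183 N (well within μ_s(m_A+m_B)g = 452.8 N).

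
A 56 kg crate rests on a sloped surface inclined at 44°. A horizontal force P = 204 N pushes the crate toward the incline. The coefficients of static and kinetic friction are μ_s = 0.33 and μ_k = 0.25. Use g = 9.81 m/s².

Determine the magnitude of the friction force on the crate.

f ≈ 134 N (up the incline)

The horizontal push has a component P sin θ into the surface, so N = m g cos θ + P sin θ = 395.2 + 141.7 = 536.9 N.
Along the incline, the net driving force (taking up-slope positive) is P cos θ − m g sin θ = 146.7 − 381.6 = -234.9 N, so equilibrium requires friction f = 234.9 N (up-slope).
The limit of static friction is μ_s N = 177.2 N.
The required 234.9 N exceeds the static limit, so the crate slides down-slope and f = μ_k N = 0.25×536.9 = 134 N.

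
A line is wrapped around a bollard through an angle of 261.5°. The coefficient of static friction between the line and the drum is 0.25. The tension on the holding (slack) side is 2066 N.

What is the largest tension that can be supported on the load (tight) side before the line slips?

At impending slip the capstan equation gives T₂/T₁ = e^{μβ} with β in radians.
β = 261.5° × π/180 = 4.564 rad.
e^{μβ} = e^{0.25×4.564} = 3.13.
T₂ = T₁ · e^{μβ} = 2066 × 3.13 = 6470 N.

T_max ≈ 6470 N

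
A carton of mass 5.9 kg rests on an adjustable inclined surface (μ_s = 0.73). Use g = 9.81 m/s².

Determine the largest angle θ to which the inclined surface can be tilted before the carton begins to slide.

θ_max ≈ 36.1°

At the slip threshold, m g sin θ = μ_s · m g cos θ, so tan θ = μ_s.
θ_max = arctan(0.73) = 36.1°.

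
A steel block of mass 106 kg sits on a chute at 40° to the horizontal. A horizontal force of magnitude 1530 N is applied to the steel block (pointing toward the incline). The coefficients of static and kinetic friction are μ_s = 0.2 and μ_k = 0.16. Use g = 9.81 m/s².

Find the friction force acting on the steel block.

The horizontal push has a component P sin θ into the surface, so N = m g cos θ + P sin θ = 796.6 + 983.5 = 1780 N.
Parallel to the incline: P cos θ − m g sin θ = 1172 − 668.4 = 503.6 N; the friction needed to balance this is 503.6 N acting down the slope.
Maximum static friction: μ_s N = 0.2 × 1780 = 356 N.
The required 503.6 N exceeds the static limit, so the steel block slides up-slope and f = μ_k N = 0.16×1780 = 285 N.

f ≈ 285 N (down the incline)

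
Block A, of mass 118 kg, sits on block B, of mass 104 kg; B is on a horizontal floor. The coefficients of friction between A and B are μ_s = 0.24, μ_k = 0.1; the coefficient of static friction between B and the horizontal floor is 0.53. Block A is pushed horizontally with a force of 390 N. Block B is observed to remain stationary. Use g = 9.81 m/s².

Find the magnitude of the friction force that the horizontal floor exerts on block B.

Normal force at the A–B interface: N₁ = m_A g = 1158 N.
So the A–B interface can sustain at most μ_s N₁ = 277.8 N of static friction.
P = 390 N exceeds that limit, so A slips over B and the interface friction becomes kinetic: f₁ = μ_k N₁ = 0.1×1158 = 116 N.
B experiences an equal 116 N forward from A (third law). B is in equilibrium, so the floor supplies f₂ = 116 N of static friction (limit μ_s(m_A+m_B)g = 1154 N, not exceeded).

f ≈ 116 N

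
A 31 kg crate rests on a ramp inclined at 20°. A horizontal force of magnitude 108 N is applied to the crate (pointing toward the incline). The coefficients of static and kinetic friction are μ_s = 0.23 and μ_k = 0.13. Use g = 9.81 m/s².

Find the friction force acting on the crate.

f ≈ 2.52 N (up the incline)

Resolve perpendicular to the incline: N = m g cos θ + P sin θ = 31×9.81×cos 20° + 108×sin 20° = 322.7 N.
Parallel to the incline: P cos θ − m g sin θ = 101.5 − 104 = -2.525 N; the friction needed to balance this is 2.525 N acting up the slope.
Maximum static friction: μ_s N = 0.23 × 322.7 = 74.22 N.
Since 2.525 N is within the 74.22 N limit, the crate stays put and friction is exactly 2.52 N.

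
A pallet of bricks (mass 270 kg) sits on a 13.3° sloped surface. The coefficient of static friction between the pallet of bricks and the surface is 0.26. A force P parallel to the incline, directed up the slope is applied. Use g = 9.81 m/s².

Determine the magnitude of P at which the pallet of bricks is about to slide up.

At impending motion up the slope, friction acts down-slope at its limit: f = μ_s N.
P is parallel to the surface, so N = m g cos θ = 2580 N.
Along the incline: P = m g sin θ + μ_s N = 609 + 0.26×2580 = 1280 N.

P ≈ 1280 N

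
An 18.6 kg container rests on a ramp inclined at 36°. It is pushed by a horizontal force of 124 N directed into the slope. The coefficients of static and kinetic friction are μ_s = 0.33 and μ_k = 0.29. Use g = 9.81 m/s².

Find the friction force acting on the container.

Normal direction: N = m g cos θ + P sin θ = 220.5 N.
Parallel to the incline: P cos θ − m g sin θ = 100.3 − 107.3 = -6.933 N; the friction needed to balance this is 6.933 N acting up the slope.
The limit of static friction is μ_s N = 72.77 N.
Since 6.933 N is within the 72.77 N limit, the container stays put and friction is exactly 6.93 N.

f ≈ 6.93 N (up the incline)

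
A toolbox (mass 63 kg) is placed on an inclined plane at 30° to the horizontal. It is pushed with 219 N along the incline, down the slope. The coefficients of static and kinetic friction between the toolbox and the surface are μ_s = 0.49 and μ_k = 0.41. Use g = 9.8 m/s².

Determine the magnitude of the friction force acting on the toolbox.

f ≈ 219 N (up the incline)

Normal force: N = m g cos θ = 63 × 9.8 × cos 30° = 534.7 N.
For equilibrium along the incline the friction force must supply f = m g sin θ + P = 308.7 + 219 = 527.7 N (positive meaning up-slope).
The static-friction ceiling is μ_s N = 0.49 × 534.7 = 262 N.
Since |527.7| > 262 N, static friction cannot hold it; the toolbox slides down the incline and kinetic friction applies: f = μ_k N = 0.41 × 534.7 = 219 N.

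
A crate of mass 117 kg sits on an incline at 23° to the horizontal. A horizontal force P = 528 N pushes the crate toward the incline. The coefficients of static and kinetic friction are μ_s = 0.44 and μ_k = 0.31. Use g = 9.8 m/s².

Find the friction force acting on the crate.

f ≈ 38 N (down the incline)

Resolve perpendicular to the incline: N = m g cos θ + P sin θ = 117×9.8×cos 23° + 528×sin 23° = 1262 N.
Parallel to the incline: P cos θ − m g sin θ = 486 − 448 = 38.01 N; the friction needed to balance this is 38.01 N acting down the slope.
The limit of static friction is μ_s N = 555.2 N.
|f_req| = 38.01 ≤ 555.2 N → the crate is in equilibrium; friction equals the required value.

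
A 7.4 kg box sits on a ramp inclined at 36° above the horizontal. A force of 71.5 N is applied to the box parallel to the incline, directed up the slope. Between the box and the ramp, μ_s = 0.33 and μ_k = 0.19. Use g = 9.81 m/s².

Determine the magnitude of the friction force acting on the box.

Normal force: N = m g cos θ = 7.4 × 9.81 × cos 36° = 58.73 N.
For equilibrium along the incline the friction force must supply f = m g sin θ − P = 42.67 − 71.5 = -28.83 N (positive meaning up-slope).
Static friction can supply at most μ_s N = 19.38 N.
|-28.83| exceeds 19.38 N, so the box slips up-slope; friction is kinetic, f = μ_k N = 0.19×58.73 = 11.2 N.

f ≈ 11.2 N (down the incline)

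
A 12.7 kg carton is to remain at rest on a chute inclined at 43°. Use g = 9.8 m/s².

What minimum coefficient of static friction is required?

At the slip threshold m g sin θ = μ_s m g cos θ, so μ_s,min = tan θ.
μ_s,min = tan 43° = 0.933.

μ_s,min ≈ 0.933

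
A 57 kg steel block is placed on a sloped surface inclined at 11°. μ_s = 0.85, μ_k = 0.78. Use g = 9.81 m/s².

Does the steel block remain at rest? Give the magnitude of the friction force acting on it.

f ≈ 107 N

N = m g cos θ = 549 N.
Down-slope weight component: m g sin θ = 107 N.
μ_s N = 467 N.
107 ≤ 467 N, so it stays put; friction = 107 N.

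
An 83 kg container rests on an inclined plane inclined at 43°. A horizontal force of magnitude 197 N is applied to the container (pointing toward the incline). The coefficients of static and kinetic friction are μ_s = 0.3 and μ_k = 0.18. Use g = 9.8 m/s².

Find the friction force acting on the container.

f ≈ 131 N (up the incline)

Resolve perpendicular to the incline: N = m g cos θ + P sin θ = 83×9.8×cos 43° + 197×sin 43° = 729.2 N.
Parallel to the incline: P cos θ − m g sin θ = 144.1 − 554.7 = -410.7 N; the friction needed to balance this is 410.7 N acting up the slope.
The limit of static friction is μ_s N = 218.8 N.
The required 410.7 N exceeds the static limit, so the container slides down-slope and f = μ_k N = 0.18×729.2 = 131 N.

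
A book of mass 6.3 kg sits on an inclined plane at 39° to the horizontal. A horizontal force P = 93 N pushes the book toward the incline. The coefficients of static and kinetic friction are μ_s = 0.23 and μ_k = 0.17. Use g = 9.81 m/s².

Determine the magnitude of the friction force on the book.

f ≈ 18.1 N (down the incline)

Normal direction: N = m g cos θ + P sin θ = 106.6 N.
Parallel to the incline: P cos θ − m g sin θ = 72.27 − 38.89 = 33.38 N; the friction needed to balance this is 33.38 N acting down the slope.
Maximum static friction: μ_s N = 0.23 × 106.6 = 24.51 N.
|f_req| = 33.38 > 24.51 N → the book slides up the incline; f = μ_k N = 0.17 × 106.6 = 18.1 N.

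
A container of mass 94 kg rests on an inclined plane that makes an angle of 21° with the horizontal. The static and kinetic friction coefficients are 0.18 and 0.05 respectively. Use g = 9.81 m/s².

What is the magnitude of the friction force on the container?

The normal reaction is N = m g cos θ = 860.9 N.
For equilibrium along the incline, friction must balance the weight component: f = m g sin θ = 330.5 N up the slope.
Maximum static friction available: μ_s N = 0.18 × 860.9 = 155 N.
Since |330.5| > 155 N, static friction cannot hold it; the container slides down the incline and kinetic friction applies: f = μ_k N = 0.05 × 860.9 = 43 N.

f ≈ 43 N (up the incline)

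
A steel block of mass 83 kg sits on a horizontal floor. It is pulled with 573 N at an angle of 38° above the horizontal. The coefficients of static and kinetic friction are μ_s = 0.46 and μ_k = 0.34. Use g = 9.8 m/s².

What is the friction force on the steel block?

The vertical component of P reduces the normal force: N = m g − P sin α = 813.4 − 352.8 = 460.6 N.
For equilibrium, f = P cos α = 573×cos 38° = 451.5 N.
The static-friction limit is μ_s N = 211.9 N.
451.5 > 211.9 N → the steel block slides; f = μ_k N = 0.34×460.6 = 157 N.

f ≈ 157 N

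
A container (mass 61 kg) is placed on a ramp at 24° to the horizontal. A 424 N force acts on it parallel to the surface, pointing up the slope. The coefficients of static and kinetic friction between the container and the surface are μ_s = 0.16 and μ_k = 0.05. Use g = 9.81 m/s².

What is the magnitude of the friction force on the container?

Normal force: N = m g cos θ = 61 × 9.81 × cos 24° = 546.7 N.
The friction needed for equilibrium is m g sin θ − P = 243.4 − 424 = -180.6 N, measured positive up-slope.
Maximum static friction available: μ_s N = 0.16 × 546.7 = 87.47 N.
Since |-180.6| > 87.47 N, static friction cannot hold it; the container slides up the incline and kinetic friction applies: f = μ_k N = 0.05 × 546.7 = 27.3 N.

f ≈ 27.3 N (down the incline)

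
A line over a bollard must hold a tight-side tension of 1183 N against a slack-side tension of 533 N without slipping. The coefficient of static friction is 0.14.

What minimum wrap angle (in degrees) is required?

T₂/T₁ = e^{μβ} → β = ln(T₂/T₁)/μ.
β = ln(1183/533)/0.14 = 0.7973/0.14 = 5.695 rad.
In degrees: β = 5.695 × 180/π = 326°.

β_min ≈ 326°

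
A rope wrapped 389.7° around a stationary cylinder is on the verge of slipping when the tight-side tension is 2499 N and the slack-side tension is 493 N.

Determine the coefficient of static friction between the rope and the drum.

T₂/T₁ = e^{μβ} → μ = ln(T₂/T₁)/β.
β = 389.7° = 6.802 rad.
μ = ln(2499/493)/6.802 = ln(5.069)/6.802 = 0.239.

μ ≈ 0.239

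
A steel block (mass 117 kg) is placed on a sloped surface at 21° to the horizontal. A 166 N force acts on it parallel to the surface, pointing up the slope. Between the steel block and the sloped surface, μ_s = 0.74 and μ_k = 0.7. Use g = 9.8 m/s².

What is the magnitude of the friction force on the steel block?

f ≈ 245 N (up the incline)

Normal force: N = m g cos θ = 117 × 9.8 × cos 21° = 1070 N.
The friction needed for equilibrium is m g sin θ − P = 410.9 − 166 = 244.9 N, measured positive up-slope.
The static-friction ceiling is μ_s N = 0.74 × 1070 = 792.1 N.
Since |244.9| ≤ 792.1 N, the steel block remains in static equilibrium and friction takes exactly the required value.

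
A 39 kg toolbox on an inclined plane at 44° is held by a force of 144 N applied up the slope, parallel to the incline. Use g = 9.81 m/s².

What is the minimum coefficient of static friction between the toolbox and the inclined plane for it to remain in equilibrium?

μ_s,min ≈ 0.442

N = m g cos θ = 275.2 N.
Friction must make up the shortfall along the incline: f = m g sin θ − P = 265.8 − 144 = 121.8 N.
At the threshold f = μ_s N, so μ_s,min = 121.8/275.2 = 0.442.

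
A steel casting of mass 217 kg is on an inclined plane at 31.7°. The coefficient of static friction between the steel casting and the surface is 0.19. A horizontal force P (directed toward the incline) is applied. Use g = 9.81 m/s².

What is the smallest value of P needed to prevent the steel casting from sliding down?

P_min ≈ 815 N

The steel casting tends to slide down (tan θ > μ_s), so at the point of impending slip friction acts up-slope at its limit: f = μ_s N.
Perpendicular to the incline: N = m g cos θ + P sin θ.
Along the incline: P cos θ + μ_s N = m g sin θ, i.e. P cos θ + μ_s (m g cos θ + P sin θ) = m g sin θ.
Solving, P (cos θ + μ_s sin θ) = m g (sin θ − μ_s cos θ), so P = 2130×0.3638/0.9507 = 815 N.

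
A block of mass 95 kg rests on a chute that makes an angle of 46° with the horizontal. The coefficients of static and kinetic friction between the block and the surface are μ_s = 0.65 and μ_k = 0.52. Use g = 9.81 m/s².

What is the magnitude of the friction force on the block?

f ≈ 337 N (up the incline)

Perpendicular to the surface, N = m g cos θ = 95·9.81·cos 46° = 647.4 N.
For equilibrium along the incline, friction must balance the weight component: f = m g sin θ = 670.4 N up the slope.
The static-friction ceiling is μ_s N = 0.65 × 647.4 = 420.8 N.
Since |670.4| > 420.8 N, static friction cannot hold it; the block slides down the incline and kinetic friction applies: f = μ_k N = 0.52 × 647.4 = 337 N.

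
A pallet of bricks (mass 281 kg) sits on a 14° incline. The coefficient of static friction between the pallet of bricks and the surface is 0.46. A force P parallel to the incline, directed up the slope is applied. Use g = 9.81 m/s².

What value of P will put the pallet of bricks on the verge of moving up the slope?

At impending motion up the slope, friction acts down-slope at its limit: f = μ_s N.
P is parallel to the surface, so N = m g cos θ = 2670 N.
Along the incline: P = m g sin θ + μ_s N = 667 + 0.46×2670 = 1900 N.

P ≈ 1900 N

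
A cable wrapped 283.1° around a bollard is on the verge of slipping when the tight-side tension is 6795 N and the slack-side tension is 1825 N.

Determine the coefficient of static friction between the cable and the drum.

T₂/T₁ = e^{μβ} → μ = ln(T₂/T₁)/β.
β = 283.1° = 4.941 rad.
μ = ln(6795/1825)/4.941 = ln(3.723)/4.941 = 0.266.

μ ≈ 0.266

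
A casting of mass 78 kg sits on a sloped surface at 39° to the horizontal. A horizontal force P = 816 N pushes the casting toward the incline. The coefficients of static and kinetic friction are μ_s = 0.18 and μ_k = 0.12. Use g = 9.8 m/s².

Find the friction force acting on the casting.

f ≈ 153 N (down the incline)

Normal direction: N = m g cos θ + P sin θ = 1108 N.
Parallel to the incline: P cos θ − m g sin θ = 634.2 − 481.1 = 153.1 N; the friction needed to balance this is 153.1 N acting down the slope.
The limit of static friction is μ_s N = 199.4 N.
Since 153.1 N is within the 199.4 N limit, the casting stays put and friction is exactly 153 N.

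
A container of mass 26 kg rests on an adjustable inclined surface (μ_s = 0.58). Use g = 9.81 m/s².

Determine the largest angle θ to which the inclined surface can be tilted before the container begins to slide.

θ_max ≈ 30.1°

At the slip threshold, m g sin θ = μ_s · m g cos θ, so tan θ = μ_s.
θ_max = arctan(0.58) = 30.1°.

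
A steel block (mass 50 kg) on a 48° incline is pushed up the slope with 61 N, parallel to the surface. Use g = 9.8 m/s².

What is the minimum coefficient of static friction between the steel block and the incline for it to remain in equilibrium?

N = m g cos θ = 327.9 N.
Friction must make up the shortfall along the incline: f = m g sin θ − P = 364.1 − 61 = 303.1 N.
At the threshold f = μ_s N, so μ_s,min = 303.1/327.9 = 0.925.

μ_s,min ≈ 0.925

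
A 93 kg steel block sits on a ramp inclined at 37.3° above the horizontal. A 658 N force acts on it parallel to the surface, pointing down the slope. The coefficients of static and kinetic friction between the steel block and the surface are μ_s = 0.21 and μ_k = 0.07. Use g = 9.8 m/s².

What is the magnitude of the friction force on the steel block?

f ≈ 50.7 N (up the incline)

The normal reaction is N = m g cos θ = 725 N.
For equilibrium along the incline the friction force must supply f = m g sin θ + P = 552.3 + 658 = 1210 N (positive meaning up-slope).
Maximum static friction available: μ_s N = 0.21 × 725 = 152.2 N.
|1210| exceeds 152.2 N, so the steel block slips down-slope; friction is kinetic, f = μ_k N = 0.07×725 = 50.7 N.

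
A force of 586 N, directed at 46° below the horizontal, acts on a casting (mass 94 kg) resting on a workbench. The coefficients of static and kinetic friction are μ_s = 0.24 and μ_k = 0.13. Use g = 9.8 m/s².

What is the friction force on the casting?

f ≈ 175 N

N = m g + P sin α = 921.2 + 586×sin 46° = 1343 N.
For equilibrium, f = P cos α = 586×cos 46° = 407.1 N.
The static-friction limit is μ_s N = 322.3 N.
407.1 > 322.3 N → the casting slides; f = μ_k N = 0.13×1343 = 175 N.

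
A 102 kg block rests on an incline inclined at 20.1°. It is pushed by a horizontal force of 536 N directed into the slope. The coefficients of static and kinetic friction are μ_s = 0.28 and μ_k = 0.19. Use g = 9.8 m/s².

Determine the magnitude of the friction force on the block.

f ≈ 160 N (down the incline)

Resolve perpendicular to the incline: N = m g cos θ + P sin θ = 102×9.8×cos 20.1° + 536×sin 20.1° = 1123 N.
Parallel to the incline: P cos θ − m g sin θ = 503.4 − 343.5 = 159.8 N; the friction needed to balance this is 159.8 N acting down the slope.
Maximum static friction: μ_s N = 0.28 × 1123 = 314.4 N.
|f_req| = 159.8 ≤ 314.4 N → the block is in equilibrium; friction equals the required value.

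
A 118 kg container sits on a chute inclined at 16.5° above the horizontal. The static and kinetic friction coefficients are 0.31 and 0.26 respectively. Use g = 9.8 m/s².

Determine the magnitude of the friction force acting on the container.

f ≈ 328 N (up the incline)

The normal reaction is N = m g cos θ = 1109 N.
Along the slope the weight component is m g sin θ = 328.4 N; friction must supply exactly this, acting up-slope.
Maximum static friction available: μ_s N = 0.31 × 1109 = 343.7 N.
Since |328.4| ≤ 343.7 N, static friction is sufficient; f equals the required value, not μ_s N.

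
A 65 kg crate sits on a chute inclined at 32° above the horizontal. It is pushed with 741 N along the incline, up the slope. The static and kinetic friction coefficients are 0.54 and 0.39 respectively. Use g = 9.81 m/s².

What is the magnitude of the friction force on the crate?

The normal reaction is N = m g cos θ = 540.8 N.
For equilibrium along the incline the friction force must supply f = m g sin θ − P = 337.9 − 741 = -403.1 N (positive meaning up-slope).
The static-friction ceiling is μ_s N = 0.54 × 540.8 = 292 N.
|-403.1| exceeds 292 N, so the crate slips up-slope; friction is kinetic, f = μ_k N = 0.39×540.8 = 211 N.

f ≈ 211 N (down the incline)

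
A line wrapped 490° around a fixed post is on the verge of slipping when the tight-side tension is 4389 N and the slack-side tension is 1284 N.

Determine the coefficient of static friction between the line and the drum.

μ ≈ 0.144

T₂/T₁ = e^{μβ} → μ = ln(T₂/T₁)/β.
β = 490° = 8.552 rad.
μ = ln(4389/1284)/8.552 = ln(3.418)/8.552 = 0.144.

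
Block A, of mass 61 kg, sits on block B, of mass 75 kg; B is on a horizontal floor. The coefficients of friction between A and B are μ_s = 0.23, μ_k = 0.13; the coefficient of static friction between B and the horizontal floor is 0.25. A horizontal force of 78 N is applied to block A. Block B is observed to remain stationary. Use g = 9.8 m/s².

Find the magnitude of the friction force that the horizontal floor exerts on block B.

f ≈ 78 N

Normal force at the A–B interface: N₁ = m_A g = 597.8 N.
So the A–B interface can sustain at most μ_s N₁ = 137.5 N of static friction.
Since P = 78 N ≤ 137.5 N, A does not slip on B; friction on A equals P = 78 N.
B experiences an equal 78 N forward from A (third law). B is in equilibrium, so the floor supplies f₂ = 78 N of static friction (limit μ_s(m_A+m_B)g = 333.2 N, not exceeded).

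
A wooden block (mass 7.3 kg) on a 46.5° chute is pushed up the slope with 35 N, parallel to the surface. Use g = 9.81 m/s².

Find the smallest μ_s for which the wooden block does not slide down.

μ_s,min ≈ 0.344

N = m g cos θ = 49.3 N.
Friction must make up the shortfall along the incline: f = m g sin θ − P = 51.95 − 35 = 16.95 N.
At the threshold f = μ_s N, so μ_s,min = 16.95/49.3 = 0.344.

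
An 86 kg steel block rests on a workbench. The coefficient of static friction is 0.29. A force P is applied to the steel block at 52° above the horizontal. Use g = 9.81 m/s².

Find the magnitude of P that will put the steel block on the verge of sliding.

N = m g − P sin α (the pull lifts the steel block).
At impending slip, P cos α = μ_s N = μ_s (m g − P sin α).
Solving: P (cos α + μ_s sin α) = μ_s m g → P = 0.29×844/(cos 52° + 0.29 sin 52°) = 245/0.8442 = 290 N.

P ≈ 290 N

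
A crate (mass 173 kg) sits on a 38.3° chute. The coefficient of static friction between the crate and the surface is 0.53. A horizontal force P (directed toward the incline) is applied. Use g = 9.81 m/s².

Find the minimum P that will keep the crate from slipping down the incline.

P_min ≈ 311 N

The crate tends to slide down (tan θ > μ_s), so at the point of impending slip friction acts up-slope at its limit: f = μ_s N.
Perpendicular to the incline: N = m g cos θ + P sin θ.
Along the incline: P cos θ + μ_s N = m g sin θ, i.e. P cos θ + μ_s (m g cos θ + P sin θ) = m g sin θ.
Solving, P (cos θ + μ_s sin θ) = m g (sin θ − μ_s cos θ), so P = 1700×0.2038/1.113 = 311 N.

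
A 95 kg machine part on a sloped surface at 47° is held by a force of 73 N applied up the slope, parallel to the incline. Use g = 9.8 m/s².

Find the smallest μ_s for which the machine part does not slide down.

N = m g cos θ = 634.9 N.
Friction must make up the shortfall along the incline: f = m g sin θ − P = 680.9 − 73 = 607.9 N.
At the threshold f = μ_s N, so μ_s,min = 607.9/634.9 = 0.957.

μ_s,min ≈ 0.957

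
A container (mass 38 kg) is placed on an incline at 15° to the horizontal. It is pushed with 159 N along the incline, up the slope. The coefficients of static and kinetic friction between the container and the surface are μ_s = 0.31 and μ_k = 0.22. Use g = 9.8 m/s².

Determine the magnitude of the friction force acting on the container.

Normal force: N = m g cos θ = 38 × 9.8 × cos 15° = 359.7 N.
For equilibrium along the incline the friction force must supply f = m g sin θ − P = 96.38 − 159 = -62.62 N (positive meaning up-slope).
Static friction can supply at most μ_s N = 111.5 N.
Since |-62.62| ≤ 111.5 N, the container remains in static equilibrium and friction takes exactly the required value.

f ≈ 62.6 N (down the incline)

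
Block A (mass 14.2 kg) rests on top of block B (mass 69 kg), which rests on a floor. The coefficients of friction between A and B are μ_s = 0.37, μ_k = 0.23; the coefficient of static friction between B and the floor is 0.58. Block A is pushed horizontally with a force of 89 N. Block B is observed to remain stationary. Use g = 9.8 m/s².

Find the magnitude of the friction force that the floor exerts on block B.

Normal force at the A–B interface: N₁ = m_A g = 139.2 N.
Maximum static friction on A from B: μ_s N₁ = 0.37×139.2 = 51.49 N.
P = 89 N exceeds that limit, so A slips over B and the interface friction becomes kinetic: f₁ = μ_k N₁ = 0.23×139.2 = 32 N.
B experiences an equal 32 N forward from A (third law). B is in equilibrium, so the floor supplies f₂ = 32 N of static friction (limit μ_s(m_A+m_B)g = 472.9 N, not exceeded).

f ≈ 32 N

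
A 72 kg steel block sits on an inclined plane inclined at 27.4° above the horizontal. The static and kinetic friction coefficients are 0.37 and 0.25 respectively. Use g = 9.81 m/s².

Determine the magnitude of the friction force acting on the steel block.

f ≈ 157 N (up the incline)

Normal force: N = m g cos θ = 72 × 9.81 × cos 27.4° = 627.1 N.
Along the slope the weight component is m g sin θ = 325 N; friction must supply exactly this, acting up-slope.
The static-friction ceiling is μ_s N = 0.37 × 627.1 = 232 N.
Since |325| > 232 N, static friction cannot hold it; the steel block slides down the incline and kinetic friction applies: f = μ_k N = 0.25 × 627.1 = 157 N.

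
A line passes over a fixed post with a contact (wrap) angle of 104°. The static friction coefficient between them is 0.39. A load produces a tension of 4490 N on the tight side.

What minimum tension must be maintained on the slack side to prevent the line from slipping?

Capstan equation at impending slip: T_tight/T_slack = e^{μβ}.
β = 104° = 1.815 rad; e^{μβ} = e^{0.39×1.815} = 2.03.
T_slack = T_tight / e^{μβ} = 4490 / 2.03 = 2210 N.

T_min ≈ 2210 N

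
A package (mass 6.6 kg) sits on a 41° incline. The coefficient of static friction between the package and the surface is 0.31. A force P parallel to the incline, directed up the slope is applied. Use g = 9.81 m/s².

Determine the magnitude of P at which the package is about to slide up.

P ≈ 57.6 N

At impending motion up the slope, friction acts down-slope at its limit: f = μ_s N.
P is parallel to the surface, so N = m g cos θ = 48.9 N.
Along the incline: P = m g sin θ + μ_s N = 42.5 + 0.31×48.9 = 57.6 N.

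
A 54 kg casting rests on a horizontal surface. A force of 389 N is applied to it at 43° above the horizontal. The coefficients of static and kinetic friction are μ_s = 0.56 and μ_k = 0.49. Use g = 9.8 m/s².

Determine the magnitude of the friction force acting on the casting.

f ≈ 129 N

The vertical component of P reduces the normal force: N = m g − P sin α = 529.2 − 265.3 = 263.9 N.
For equilibrium, f = P cos α = 389×cos 43° = 284.5 N.
μ_s N = 0.56 × 263.9 = 147.8 N.
284.5 > 147.8 N → the casting slides; f = μ_k N = 0.49×263.9 = 129 N.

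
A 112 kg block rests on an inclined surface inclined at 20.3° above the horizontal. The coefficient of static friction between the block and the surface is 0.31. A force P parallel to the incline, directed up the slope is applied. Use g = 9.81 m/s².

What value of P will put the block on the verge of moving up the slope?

P ≈ 701 N

At impending motion up the slope, friction acts down-slope at its limit: f = μ_s N.
P is parallel to the surface, so N = m g cos θ = 1030 N.
Along the incline: P = m g sin θ + μ_s N = 381 + 0.31×1030 = 701 N.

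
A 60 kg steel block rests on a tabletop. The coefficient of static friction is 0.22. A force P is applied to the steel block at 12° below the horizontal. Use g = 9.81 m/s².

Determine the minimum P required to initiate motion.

P ≈ 139 N

N = m g + P sin α (the push presses the steel block into the tabletop).
At impending slip, P cos α = μ_s N = μ_s (m g + P sin α).
Solving: P (cos α − μ_s sin α) = μ_s m g → P = 0.22×589/(cos 12° − 0.22 sin 12°) = 129/0.9324 = 139 N.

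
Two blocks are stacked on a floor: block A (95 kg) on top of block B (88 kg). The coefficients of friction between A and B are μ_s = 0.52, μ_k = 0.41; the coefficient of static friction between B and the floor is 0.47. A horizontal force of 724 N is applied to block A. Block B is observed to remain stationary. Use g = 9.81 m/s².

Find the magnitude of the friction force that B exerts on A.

f ≈ 382 N

Between the blocks, N₁ = m_A g = 932 N.
Maximum static friction on A from B: μ_s N₁ = 0.52×932 = 484.6 N.
P = 724 N exceeds that limit, so A slips over B and the interface friction becomes kinetic: f₁ = μ_k N₁ = 0.41×932 = 382 N.
By Newton's third law B feels 382 N forward from A. With B stationary, the floor's static friction on B balances it: f₂ = 382 N (well within μ_s(m_A+m_B)g = 843.8 N).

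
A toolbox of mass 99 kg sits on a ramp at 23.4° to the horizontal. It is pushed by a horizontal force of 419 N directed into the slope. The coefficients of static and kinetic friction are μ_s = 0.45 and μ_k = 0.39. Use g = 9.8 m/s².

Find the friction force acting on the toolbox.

Resolve perpendicular to the incline: N = m g cos θ + P sin θ = 99×9.8×cos 23.4° + 419×sin 23.4° = 1057 N.
Along the incline, the net driving force (taking up-slope positive) is P cos θ − m g sin θ = 384.5 − 385.3 = -0.7737 N, so equilibrium requires friction f = 0.7737 N (up-slope).
Maximum static friction: μ_s N = 0.45 × 1057 = 475.6 N.
|f_req| = 0.7737 ≤ 475.6 N → the toolbox is in equilibrium; friction equals the required value.

f ≈ 0.774 N (up the incline)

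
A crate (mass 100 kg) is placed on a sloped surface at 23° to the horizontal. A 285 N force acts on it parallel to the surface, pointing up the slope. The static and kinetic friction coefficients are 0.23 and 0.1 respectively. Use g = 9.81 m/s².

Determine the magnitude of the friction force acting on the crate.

Normal force: N = m g cos θ = 100 × 9.81 × cos 23° = 903 N.
The friction needed for equilibrium is m g sin θ − P = 383.3 − 285 = 98.31 N, measured positive up-slope.
Maximum static friction available: μ_s N = 0.23 × 903 = 207.7 N.
Since |98.31| ≤ 207.7 N, no slip — friction simply equals what equilibrium demands.

f ≈ 98.3 N (up the incline)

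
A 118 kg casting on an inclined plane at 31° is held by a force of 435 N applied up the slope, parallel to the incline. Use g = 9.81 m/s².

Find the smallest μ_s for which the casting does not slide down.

μ_s,min ≈ 0.162

N = m g cos θ = 992.2 N.
Friction must make up the shortfall along the incline: f = m g sin θ − P = 596.2 − 435 = 161.2 N.
At the threshold f = μ_s N, so μ_s,min = 161.2/992.2 = 0.162.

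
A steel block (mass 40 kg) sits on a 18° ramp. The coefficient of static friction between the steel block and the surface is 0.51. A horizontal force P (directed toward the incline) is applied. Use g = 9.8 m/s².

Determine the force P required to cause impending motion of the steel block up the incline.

At impending motion up the slope, friction acts down-slope at its limit: f = μ_s N.
Perpendicular to the incline: N = m g cos θ + P sin θ.
Along the incline: P cos θ = m g sin θ + μ_s N = m g sin θ + μ_s (m g cos θ + P sin θ).
Solving, P (cos θ − μ_s sin θ) = m g (sin θ + μ_s cos θ), so P = 40×9.8×(sin 18° + 0.51 cos 18°)/(cos 18° − 0.51 sin 18°) = 392×0.7941/0.7935 = 392 N.

P ≈ 392 N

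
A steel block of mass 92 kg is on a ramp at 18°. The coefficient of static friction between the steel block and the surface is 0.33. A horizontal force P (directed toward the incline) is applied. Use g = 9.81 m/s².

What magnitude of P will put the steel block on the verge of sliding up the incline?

At impending motion up the slope, friction acts down-slope at its limit: f = μ_s N.
Perpendicular to the incline: N = m g cos θ + P sin θ.
Along the incline: P cos θ = m g sin θ + μ_s N = m g sin θ + μ_s (m g cos θ + P sin θ).
Solving, P (cos θ − μ_s sin θ) = m g (sin θ + μ_s cos θ), so P = 92×9.81×(sin 18° + 0.33 cos 18°)/(cos 18° − 0.33 sin 18°) = 903×0.6229/0.8491 = 662 N.

P ≈ 662 N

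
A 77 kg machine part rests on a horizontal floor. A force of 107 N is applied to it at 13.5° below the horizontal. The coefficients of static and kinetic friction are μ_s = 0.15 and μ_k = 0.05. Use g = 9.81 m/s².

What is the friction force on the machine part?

Vertical equilibrium gives N = m g + P sin α = 780.3 N.
For equilibrium, f = P cos α = 107×cos 13.5° = 104 N.
μ_s N = 0.15 × 780.3 = 117.1 N.
104 ≤ 117.1 N → static; friction equals the required 104 N.

f ≈ 104 N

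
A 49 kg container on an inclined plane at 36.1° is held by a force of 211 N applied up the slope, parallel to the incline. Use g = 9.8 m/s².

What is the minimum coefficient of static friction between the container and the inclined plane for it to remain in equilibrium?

μ_s,min ≈ 0.185

N = m g cos θ = 388 N.
Friction must make up the shortfall along the incline: f = m g sin θ − P = 282.9 − 211 = 71.93 N.
At the threshold f = μ_s N, so μ_s,min = 71.93/388 = 0.185.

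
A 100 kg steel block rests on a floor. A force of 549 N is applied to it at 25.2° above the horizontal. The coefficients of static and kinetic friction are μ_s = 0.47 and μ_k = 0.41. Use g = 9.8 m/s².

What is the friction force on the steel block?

N = m g − P sin α = 980 − 549×sin 25.2° = 746.2 N.
For equilibrium, f = P cos α = 549×cos 25.2° = 496.8 N.
The static-friction limit is μ_s N = 350.7 N.
The required friction exceeds μ_s N, so the steel block moves and f = μ_k N = 306 N.

f ≈ 306 N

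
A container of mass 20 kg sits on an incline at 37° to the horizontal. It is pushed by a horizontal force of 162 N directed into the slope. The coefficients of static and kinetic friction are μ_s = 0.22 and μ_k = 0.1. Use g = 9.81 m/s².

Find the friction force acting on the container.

f ≈ 11.3 N (down the incline)

The horizontal push has a component P sin θ into the surface, so N = m g cos θ + P sin θ = 156.7 + 97.49 = 254.2 N.
Parallel to the incline: P cos θ − m g sin θ = 129.4 − 118.1 = 11.3 N; the friction needed to balance this is 11.3 N acting down the slope.
The limit of static friction is μ_s N = 55.92 N.
|f_req| = 11.3 ≤ 55.92 N → the container is in equilibrium; friction equals the required value.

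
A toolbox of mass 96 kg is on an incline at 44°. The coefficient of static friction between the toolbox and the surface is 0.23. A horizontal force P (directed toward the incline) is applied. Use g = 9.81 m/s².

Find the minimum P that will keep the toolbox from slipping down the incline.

P_min ≈ 567 N

The toolbox tends to slide down (tan θ > μ_s), so at the point of impending slip friction acts up-slope at its limit: f = μ_s N.
Perpendicular to the incline: N = m g cos θ + P sin θ.
Along the incline: P cos θ + μ_s N = m g sin θ, i.e. P cos θ + μ_s (m g cos θ + P sin θ) = m g sin θ.
Solving, P (cos θ + μ_s sin θ) = m g (sin θ − μ_s cos θ), so P = 942×0.5292/0.8791 = 567 N.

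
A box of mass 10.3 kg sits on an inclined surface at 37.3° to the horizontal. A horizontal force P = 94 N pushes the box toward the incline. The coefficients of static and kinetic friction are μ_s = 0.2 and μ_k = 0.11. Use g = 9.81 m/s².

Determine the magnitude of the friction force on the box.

f ≈ 13.5 N (down the incline)

Normal direction: N = m g cos θ + P sin θ = 137.3 N.
Along the incline, the net driving force (taking up-slope positive) is P cos θ − m g sin θ = 74.77 − 61.23 = 13.54 N, so equilibrium requires friction f = -13.54 N (down-slope).
Maximum static friction: μ_s N = 0.2 × 137.3 = 27.47 N.
Since 13.54 N is within the 27.47 N limit, the box stays put and friction is exactly 13.5 N.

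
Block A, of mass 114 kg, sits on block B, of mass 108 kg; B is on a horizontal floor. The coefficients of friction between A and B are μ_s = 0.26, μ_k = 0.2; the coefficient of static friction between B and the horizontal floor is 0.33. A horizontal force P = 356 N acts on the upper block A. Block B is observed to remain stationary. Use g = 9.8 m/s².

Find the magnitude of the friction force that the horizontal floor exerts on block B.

Normal force at the A–B interface: N₁ = m_A g = 1117 N.
So the A–B interface can sustain at most μ_s N₁ = 290.5 N of static friction.
P = 356 N exceeds that limit, so A slips over B and the interface friction becomes kinetic: f₁ = μ_k N₁ = 0.2×1117 = 223 N.
By Newton's third law B feels 223 N forward from A. With B stationary, the floor's static friction on B balances it: f₂ = 223 N (well within μ_s(m_A+m_B)g = 717.9 N).

f ≈ 223 N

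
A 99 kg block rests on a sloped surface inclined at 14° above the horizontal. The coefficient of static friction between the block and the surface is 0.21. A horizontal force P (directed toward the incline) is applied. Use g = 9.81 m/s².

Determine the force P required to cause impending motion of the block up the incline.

P ≈ 471 N

At impending motion up the slope, friction acts down-slope at its limit: f = μ_s N.
Perpendicular to the incline: N = m g cos θ + P sin θ.
Along the incline: P cos θ = m g sin θ + μ_s N = m g sin θ + μ_s (m g cos θ + P sin θ).
Solving, P (cos θ − μ_s sin θ) = m g (sin θ + μ_s cos θ), so P = 99×9.81×(sin 14° + 0.21 cos 14°)/(cos 14° − 0.21 sin 14°) = 971×0.4457/0.9195 = 471 N.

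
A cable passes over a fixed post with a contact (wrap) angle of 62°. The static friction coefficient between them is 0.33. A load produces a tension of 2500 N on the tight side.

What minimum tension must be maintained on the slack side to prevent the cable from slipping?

T_min ≈ 1750 N

Capstan equation at impending slip: T_tight/T_slack = e^{μβ}.
β = 62° = 1.082 rad; e^{μβ} = e^{0.33×1.082} = 1.429.
T_slack = T_tight / e^{μβ} = 2500 / 1.429 = 1750 N.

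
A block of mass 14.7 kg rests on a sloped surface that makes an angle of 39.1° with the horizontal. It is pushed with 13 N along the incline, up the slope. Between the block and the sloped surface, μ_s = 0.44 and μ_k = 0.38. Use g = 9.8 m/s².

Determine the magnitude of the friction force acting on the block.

Perpendicular to the surface, N = m g cos θ = 14.7·9.8·cos 39.1° = 111.8 N.
For equilibrium along the incline the friction force must supply f = m g sin θ − P = 90.86 − 13 = 77.86 N (positive meaning up-slope).
The static-friction ceiling is μ_s N = 0.44 × 111.8 = 49.19 N.
Since |77.86| > 49.19 N, static friction cannot hold it; the block slides down the incline and kinetic friction applies: f = μ_k N = 0.38 × 111.8 = 42.5 N.

f ≈ 42.5 N (up the incline)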